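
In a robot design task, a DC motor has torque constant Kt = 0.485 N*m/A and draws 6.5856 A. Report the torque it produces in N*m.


tau = Kt * I = 0.485*6.5856 = 3.1940

3.1940 N*m


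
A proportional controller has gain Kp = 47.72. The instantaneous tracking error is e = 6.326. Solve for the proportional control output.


u_P = Kp * e = 47.72 * 6.326 = 301.8767

301.8767


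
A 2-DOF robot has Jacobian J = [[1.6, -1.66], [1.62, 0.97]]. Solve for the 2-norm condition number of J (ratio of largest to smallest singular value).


JJ^T eigenvalues: trace(JJ^T) = 8.8809, det(JJ^T) = det(J)^2 = 17.98777744
s_max^2 = (8.8809 + sqrt(6.91927505))/2 = 5.75567575
s_min^2 = (8.8809 - sqrt(6.91927505))/2 = 3.12522425
kappa = s_max/s_min = sqrt(5.75567575/3.12522425) = 1.3571

1.3571


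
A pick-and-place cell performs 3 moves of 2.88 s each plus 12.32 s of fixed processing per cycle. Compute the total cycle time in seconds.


T = 3*2.88 + 12.32 = 20.9600

20.9600 s


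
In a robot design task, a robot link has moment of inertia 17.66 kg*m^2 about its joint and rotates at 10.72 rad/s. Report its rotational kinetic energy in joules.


KE = (1/2)*I*omega^2 = 0.5*17.66*10.72^2 = 1014.7295

1014.7295 J


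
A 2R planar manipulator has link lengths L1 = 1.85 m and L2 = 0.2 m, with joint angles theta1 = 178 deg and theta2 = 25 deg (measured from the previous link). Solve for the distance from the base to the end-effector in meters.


x = L1*cos(th1) + L2*cos(th1+th2) = -2.032974
y = L1*sin(th1) + L2*sin(th1+th2) = -0.013582
d = sqrt(x^2 + y^2) = sqrt(4.132983 + 1.844707e-04) = 2.0330

2.0330 m


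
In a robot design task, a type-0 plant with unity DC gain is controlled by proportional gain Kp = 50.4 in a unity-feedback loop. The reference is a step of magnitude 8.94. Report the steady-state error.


e_ss = R/(1 + Kp) = 8.94/(1 + 50.4) = 8.94/51.4000 = 0.1739

0.1739


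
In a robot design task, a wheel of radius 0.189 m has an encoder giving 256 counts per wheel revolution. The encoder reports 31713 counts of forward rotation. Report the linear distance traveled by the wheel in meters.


revs = 31713/256 = 123.878906
d = revs * 2*pi*r = 123.878906 * 2*pi*0.189 = 147.1089

147.1089 m


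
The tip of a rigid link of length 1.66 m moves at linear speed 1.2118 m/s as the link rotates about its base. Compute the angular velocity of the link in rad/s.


omega = v / L = 1.2118 / 1.66 = 0.7300

0.7300 rad/s


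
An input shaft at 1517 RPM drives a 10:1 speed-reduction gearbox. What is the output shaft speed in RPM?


omega_out = omega_in / N = 1517 / 10 = 151.7000

151.7000 RPM


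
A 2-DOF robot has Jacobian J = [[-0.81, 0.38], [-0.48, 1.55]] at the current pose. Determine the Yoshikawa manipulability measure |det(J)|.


det(J) = -0.81*1.55 - (0.38)*(-0.48) = -1.0731
|det(J)| = 1.0731

1.0731


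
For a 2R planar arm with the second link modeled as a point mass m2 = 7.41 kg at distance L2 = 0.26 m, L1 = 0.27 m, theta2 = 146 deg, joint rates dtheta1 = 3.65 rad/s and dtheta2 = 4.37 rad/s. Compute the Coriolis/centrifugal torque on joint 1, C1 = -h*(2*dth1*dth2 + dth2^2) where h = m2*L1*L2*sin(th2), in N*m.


h = m2*L1*L2*sin(th2) = 7.41*0.27*0.26*sin(146 deg) = 0.290882
C1 = -h*(2*3.65*4.37 + 4.37^2) = -0.290882*50.9979 = -14.8344

-14.8344 N*m


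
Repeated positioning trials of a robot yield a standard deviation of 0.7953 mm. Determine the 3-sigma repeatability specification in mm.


repeatability = 3*sigma = 3*0.7953 = 2.3859

2.3859 mm


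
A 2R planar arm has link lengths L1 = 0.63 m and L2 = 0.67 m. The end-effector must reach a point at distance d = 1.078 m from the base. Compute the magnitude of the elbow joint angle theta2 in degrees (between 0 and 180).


cos(th2) = (d^2 - L1^2 - L2^2)/(2*L1*L2) = (1.078^2 - 0.63^2 - 0.67^2)/(2*0.63*0.67) = 0.37465529
th2 = acos(0.37465529) = 67.9970 deg

67.9970 degrees


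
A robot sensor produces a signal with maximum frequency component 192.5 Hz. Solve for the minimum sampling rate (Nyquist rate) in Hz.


f_s,min = 2*f_max = 2*192.5 = 385.0000

385.0000 Hz


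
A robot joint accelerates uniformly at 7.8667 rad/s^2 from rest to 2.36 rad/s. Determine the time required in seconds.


t = delta_omega / alpha = 2.36 / 7.8667 = 0.3000

0.3000 s


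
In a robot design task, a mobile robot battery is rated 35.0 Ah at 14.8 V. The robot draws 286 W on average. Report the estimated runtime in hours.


E = 35.0*14.8 = 518.0000 Wh
t = E/P = 518.0000/286 = 1.8112

1.8112 hours


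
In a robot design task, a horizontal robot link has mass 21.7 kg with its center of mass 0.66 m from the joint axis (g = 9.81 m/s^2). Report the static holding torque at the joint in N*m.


tau = m*g*L = 21.7 * 9.81 * 0.66 = 140.4988

140.4988 N*m


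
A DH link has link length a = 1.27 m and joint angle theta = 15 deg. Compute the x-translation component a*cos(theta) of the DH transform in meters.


a*cos(theta) = 1.27*cos(15 deg) = 1.2267

1.2267 m


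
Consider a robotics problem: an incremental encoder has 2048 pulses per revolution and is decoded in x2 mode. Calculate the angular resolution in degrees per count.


resolution = 360 / (PPR * 2) = 360 / 4096 = 0.0879

0.0879 degrees


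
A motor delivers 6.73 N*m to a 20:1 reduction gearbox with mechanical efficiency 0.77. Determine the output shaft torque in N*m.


tau_out = tau_in * N * eta = 6.73 * 20 * 0.77 = 103.6420

103.6420 N*m


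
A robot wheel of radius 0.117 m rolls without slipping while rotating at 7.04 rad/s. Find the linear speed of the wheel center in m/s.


v = omega * r = 7.04 * 0.117 = 0.8237

0.8237 m/s


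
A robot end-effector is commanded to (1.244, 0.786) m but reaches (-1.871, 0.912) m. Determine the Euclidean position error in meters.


dx = -1.871 - (1.244) = -3.1150, dy = 0.912 - (0.786) = 0.1260
err = sqrt(9.703225 + 0.015876) = 3.1175

3.1175 m


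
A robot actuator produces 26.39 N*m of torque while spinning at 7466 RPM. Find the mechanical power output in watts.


omega = 7466 * 2*pi/60 = 781.837692 rad/s
P = tau * omega = 26.39 * 781.837692 = 20632.6967

20632.6967 W


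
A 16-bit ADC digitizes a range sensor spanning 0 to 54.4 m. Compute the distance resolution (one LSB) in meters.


res = range / 2^n = 54.4/2^16 = 54.4/65536 = 8.3008e-04

8.3008e-04 m


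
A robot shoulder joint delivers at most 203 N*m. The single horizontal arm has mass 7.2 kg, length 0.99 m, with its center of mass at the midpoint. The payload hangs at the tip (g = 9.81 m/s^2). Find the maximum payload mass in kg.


tau_arm = m_arm*g*(L/2) = 7.2*9.81*0.99/2 = 34.9628 N*m
tau_payload = tau_max - tau_arm = 203 - 34.9628 = 168.0372
m_payload = tau_payload / (g*L) = 168.0372 / (9.81*0.99) = 17.3022

17.3022 kg


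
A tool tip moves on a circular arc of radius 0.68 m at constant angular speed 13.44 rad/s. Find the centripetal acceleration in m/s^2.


a_c = omega^2 * r = 13.44^2 * 0.68 = 122.8308

122.8308 m/s^2


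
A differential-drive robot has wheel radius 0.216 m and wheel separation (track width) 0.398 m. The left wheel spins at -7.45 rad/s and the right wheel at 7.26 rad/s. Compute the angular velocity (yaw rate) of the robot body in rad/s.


omega = r*(wR - wL)/L = 0.216*(7.26 - (-7.45))/0.398 = 7.9833

7.9833 rad/s


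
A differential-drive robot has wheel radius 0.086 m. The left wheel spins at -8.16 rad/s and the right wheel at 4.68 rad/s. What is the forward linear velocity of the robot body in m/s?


v = r*(wR + wL)/2 = 0.086*(4.68 + -8.16)/2 = -0.1496

-0.1496 m/s


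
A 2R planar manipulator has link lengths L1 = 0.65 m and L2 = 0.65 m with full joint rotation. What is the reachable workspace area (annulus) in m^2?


r_max = L1 + L2 = 1.3000, r_min = |L1 - L2| = 0
A = pi*(r_max^2 - r_min^2) = pi*(1.6900 - 0) = 5.3093

5.3093 m^2


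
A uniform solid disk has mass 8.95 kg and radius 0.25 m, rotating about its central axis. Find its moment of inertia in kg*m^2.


I = (1/2)*m*R^2 = 0.5*8.95*0.25^2 = 0.2797

0.2797 kg*m^2


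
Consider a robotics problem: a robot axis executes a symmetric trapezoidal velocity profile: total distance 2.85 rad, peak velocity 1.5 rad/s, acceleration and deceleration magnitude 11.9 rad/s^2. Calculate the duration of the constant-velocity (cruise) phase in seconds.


t_acc = v/a = 0.126050 s, d_acc = v^2/(2a) = 0.094538 rad each
d_cruise = 2.85 - 2*0.094538 = 2.660924 rad
t_cruise = d_cruise/v = 2.660924/1.5 = 1.7739

1.7739 s


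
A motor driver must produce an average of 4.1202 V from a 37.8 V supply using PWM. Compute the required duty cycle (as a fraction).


D = V_avg/V_supply = 4.1202/37.8 = 0.1090

0.1090


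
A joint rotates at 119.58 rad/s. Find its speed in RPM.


RPM = 119.58 * 60/(2*pi) = 1141.9049

1141.9049 RPM


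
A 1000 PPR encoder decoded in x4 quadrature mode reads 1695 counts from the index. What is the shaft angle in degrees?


angle = counts * 360 / (PPR*4) = 1695 * 360 / 4000 = 152.5500

152.5500 degrees


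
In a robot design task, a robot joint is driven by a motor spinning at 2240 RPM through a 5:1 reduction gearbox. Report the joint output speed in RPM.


omega_joint = omega_motor / N = 2240 / 5 = 448.0000

448.0000 RPM


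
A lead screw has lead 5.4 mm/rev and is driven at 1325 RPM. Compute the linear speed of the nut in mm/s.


v = lead * (RPM/60) = 5.4*1325/60 = 119.2500

119.2500 mm/s


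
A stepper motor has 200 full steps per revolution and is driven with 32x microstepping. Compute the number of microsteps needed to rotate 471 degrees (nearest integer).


step_size = 360/(200*32) = 360/6400 = 0.056250 deg
n = 471/(360/6400) = 471*6400/360 = 8373.3333 -> 8373

8373 steps


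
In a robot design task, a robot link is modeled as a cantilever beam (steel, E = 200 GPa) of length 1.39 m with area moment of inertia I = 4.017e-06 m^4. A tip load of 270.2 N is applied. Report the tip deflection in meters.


delta = F*L^3/(3*E*I) = 270.2*1.39^3/(3*2.000e+11*4.017e-06)
      = 725.6542538/2410200 = 3.0108e-04

3.0108e-04 m


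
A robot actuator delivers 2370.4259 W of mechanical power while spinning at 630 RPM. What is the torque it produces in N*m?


omega = 630 * 2*pi/60 = 65.973446 rad/s
tau = P / omega = 2370.4259 / 65.973446 = 35.9300

35.9300 N*m


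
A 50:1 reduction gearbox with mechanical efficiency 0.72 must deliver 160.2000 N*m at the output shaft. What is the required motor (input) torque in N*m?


tau_in = tau_out / (N * eta) = 160.2000 / (50 * 0.72) = 4.4500

4.4500 N*m


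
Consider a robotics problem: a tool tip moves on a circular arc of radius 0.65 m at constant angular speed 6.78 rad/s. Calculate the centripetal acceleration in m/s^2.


a_c = omega^2 * r = 6.78^2 * 0.65 = 29.8795

29.8795 m/s^2


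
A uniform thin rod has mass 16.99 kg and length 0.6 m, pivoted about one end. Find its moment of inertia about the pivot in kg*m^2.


I = (1/3)*m*L^2 = (1/3)*16.99*0.6^2 = 2.0388

2.0388 kg*m^2


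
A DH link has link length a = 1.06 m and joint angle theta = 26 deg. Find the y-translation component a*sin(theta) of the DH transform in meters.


a*sin(theta) = 1.06*sin(26 deg) = 0.4647

0.4647 m


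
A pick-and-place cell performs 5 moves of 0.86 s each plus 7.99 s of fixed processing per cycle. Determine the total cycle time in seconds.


T = 5*0.86 + 7.99 = 12.2900

12.2900 s


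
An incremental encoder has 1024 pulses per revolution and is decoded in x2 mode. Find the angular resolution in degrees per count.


resolution = 360 / (PPR * 2) = 360 / 2048 = 0.1758

0.1758 degrees


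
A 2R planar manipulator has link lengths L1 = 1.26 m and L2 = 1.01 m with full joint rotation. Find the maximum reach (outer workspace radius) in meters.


r_max = L1 + L2 = 1.26 + 1.01 = 2.2700

2.2700 m


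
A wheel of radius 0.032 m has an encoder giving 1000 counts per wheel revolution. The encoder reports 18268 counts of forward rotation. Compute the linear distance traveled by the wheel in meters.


revs = 18268/1000 = 18.268000
d = revs * 2*pi*r = 18.268000 * 2*pi*0.032 = 3.6730

3.6730 m


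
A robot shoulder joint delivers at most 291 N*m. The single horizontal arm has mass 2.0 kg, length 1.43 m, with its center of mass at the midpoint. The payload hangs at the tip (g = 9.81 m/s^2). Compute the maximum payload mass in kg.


tau_arm = m_arm*g*(L/2) = 2.0*9.81*1.43/2 = 14.0283 N*m
tau_payload = tau_max - tau_arm = 291 - 14.0283 = 276.9717
m_payload = tau_payload / (g*L) = 276.9717 / (9.81*1.43) = 19.7438

19.7438 kg


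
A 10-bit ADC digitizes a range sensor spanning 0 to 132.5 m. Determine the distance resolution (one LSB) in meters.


res = range / 2^n = 132.5/2^10 = 132.5/1024 = 0.1294

0.1294 m


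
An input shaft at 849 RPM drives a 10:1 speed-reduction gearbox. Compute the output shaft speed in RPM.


omega_out = omega_in / N = 849 / 10 = 84.9000

84.9000 RPM


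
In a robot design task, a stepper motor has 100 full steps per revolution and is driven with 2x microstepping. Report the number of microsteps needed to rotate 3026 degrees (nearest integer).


step_size = 360/(100*2) = 360/200 = 1.800000 deg
n = 3026/(360/200) = 3026*200/360 = 1681.1111 -> 1681

1681 steps


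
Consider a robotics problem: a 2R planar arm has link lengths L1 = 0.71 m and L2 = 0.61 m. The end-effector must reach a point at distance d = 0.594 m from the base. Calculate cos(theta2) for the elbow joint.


cos(th2) = (d^2 - L1^2 - L2^2)/(2*L1*L2) = (0.594^2 - 0.71^2 - 0.61^2)/(2*0.71*0.61) = -0.6042

-0.6042


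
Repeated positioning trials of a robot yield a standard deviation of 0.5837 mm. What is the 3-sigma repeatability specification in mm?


repeatability = 3*sigma = 3*0.5837 = 1.7511

1.7511 mm


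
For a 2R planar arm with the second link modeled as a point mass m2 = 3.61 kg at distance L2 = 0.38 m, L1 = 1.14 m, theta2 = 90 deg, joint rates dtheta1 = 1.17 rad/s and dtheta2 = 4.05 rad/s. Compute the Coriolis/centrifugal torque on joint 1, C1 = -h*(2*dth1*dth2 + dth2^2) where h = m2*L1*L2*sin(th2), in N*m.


h = m2*L1*L2*sin(th2) = 3.61*1.14*0.38*sin(90 deg) = 1.563852
C1 = -h*(2*1.17*4.05 + 4.05^2) = -1.563852*25.8795 = -40.4717

-40.4717 N*m


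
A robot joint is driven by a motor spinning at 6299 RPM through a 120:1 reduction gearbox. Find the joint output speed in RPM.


omega_joint = omega_motor / N = 6299 / 120 = 52.4917

52.4917 RPM


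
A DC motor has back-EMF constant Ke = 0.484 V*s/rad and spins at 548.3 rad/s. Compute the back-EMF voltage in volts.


V_emf = Ke * omega = 0.484*548.3 = 265.3772

265.3772 V


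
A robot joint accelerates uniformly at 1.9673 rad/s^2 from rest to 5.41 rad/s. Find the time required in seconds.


t = delta_omega / alpha = 5.41 / 1.9673 = 2.7500

2.7500 s


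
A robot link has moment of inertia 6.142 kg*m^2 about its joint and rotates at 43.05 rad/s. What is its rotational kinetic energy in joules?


KE = (1/2)*I*omega^2 = 0.5*6.142*43.05^2 = 5691.4920

5691.4920 J


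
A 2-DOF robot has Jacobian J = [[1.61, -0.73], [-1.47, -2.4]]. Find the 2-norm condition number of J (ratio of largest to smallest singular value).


JJ^T eigenvalues: trace(JJ^T) = 11.0459, det(JJ^T) = det(J)^2 = 24.37495641
s_max^2 = (11.0459 + sqrt(24.51208117))/2 = 7.99843385
s_min^2 = (11.0459 - sqrt(24.51208117))/2 = 3.04746615
kappa = s_max/s_min = sqrt(7.99843385/3.04746615) = 1.6201

1.6201


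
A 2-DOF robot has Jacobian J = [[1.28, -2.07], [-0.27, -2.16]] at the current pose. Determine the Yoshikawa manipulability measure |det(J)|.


det(J) = 1.28*-2.16 - (-2.07)*(-0.27) = -3.3237
|det(J)| = 3.3237

3.3237


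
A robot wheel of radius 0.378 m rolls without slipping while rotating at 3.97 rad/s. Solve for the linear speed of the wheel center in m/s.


v = omega * r = 3.97 * 0.378 = 1.5007

1.5007 m/s


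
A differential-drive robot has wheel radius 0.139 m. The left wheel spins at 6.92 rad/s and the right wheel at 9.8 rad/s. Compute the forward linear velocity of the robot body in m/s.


v = r*(wR + wL)/2 = 0.139*(9.8 + 6.92)/2 = 1.1620

1.1620 m/s


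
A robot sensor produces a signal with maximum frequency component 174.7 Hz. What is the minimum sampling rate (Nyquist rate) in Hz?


f_s,min = 2*f_max = 2*174.7 = 349.4000

349.4000 Hz


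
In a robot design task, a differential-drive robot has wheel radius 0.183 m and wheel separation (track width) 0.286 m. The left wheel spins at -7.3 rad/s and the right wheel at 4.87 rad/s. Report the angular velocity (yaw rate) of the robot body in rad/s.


omega = r*(wR - wL)/L = 0.183*(4.87 - (-7.3))/0.286 = 7.7871

7.7871 rad/s


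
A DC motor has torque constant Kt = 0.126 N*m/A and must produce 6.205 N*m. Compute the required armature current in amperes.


I = tau / Kt = 6.205/0.126 = 49.2460

49.2460 A


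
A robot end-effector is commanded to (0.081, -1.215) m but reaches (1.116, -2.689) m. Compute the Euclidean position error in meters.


dx = 1.116 - (0.081) = 1.0350, dy = -2.689 - (-1.215) = -1.4740
err = sqrt(1.071225 + 2.172676) = 1.8011

1.8011 m


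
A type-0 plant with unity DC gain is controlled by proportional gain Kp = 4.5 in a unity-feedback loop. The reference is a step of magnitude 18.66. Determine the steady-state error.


e_ss = R/(1 + Kp) = 18.66/(1 + 4.5) = 18.66/5.5000 = 3.3927

3.3927


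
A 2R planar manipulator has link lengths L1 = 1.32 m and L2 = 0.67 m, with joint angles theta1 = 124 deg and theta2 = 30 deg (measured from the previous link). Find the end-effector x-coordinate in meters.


x = L1*cos(th1) + L2*cos(th1+th2) = 1.32*cos(124 deg) + 0.67*cos(154 deg) = -1.3403

-1.3403 m


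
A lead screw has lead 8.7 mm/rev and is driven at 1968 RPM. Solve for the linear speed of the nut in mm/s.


v = lead * (RPM/60) = 8.7*1968/60 = 285.3600

285.3600 mm/s


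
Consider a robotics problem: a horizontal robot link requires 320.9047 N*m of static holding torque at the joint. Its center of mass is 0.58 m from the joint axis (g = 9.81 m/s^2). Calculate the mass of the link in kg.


m = tau / (g*L) = 320.9047 / (9.81 * 0.58) = 56.4000

56.4000 kg


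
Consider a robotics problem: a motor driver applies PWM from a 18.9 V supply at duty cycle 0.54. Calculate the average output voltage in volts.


V_avg = V_supply * D = 18.9*0.54 = 10.2060

10.2060 V


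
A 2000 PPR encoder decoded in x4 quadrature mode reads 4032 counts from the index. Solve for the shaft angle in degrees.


angle = counts * 360 / (PPR*4) = 4032 * 360 / 8000 = 181.4400

181.4400 degrees


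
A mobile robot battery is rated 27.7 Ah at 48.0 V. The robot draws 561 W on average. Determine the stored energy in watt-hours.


E = capacity * V = 27.7*48.0 = 1329.6000

1329.6000 Wh


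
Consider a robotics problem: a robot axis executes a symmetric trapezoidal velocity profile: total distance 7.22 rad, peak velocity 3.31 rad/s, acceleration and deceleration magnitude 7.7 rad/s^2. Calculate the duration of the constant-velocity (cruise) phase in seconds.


t_acc = v/a = 0.429870 s, d_acc = v^2/(2a) = 0.711435 rad each
d_cruise = 7.22 - 2*0.711435 = 5.797130 rad
t_cruise = d_cruise/v = 5.797130/3.31 = 1.7514

1.7514 s


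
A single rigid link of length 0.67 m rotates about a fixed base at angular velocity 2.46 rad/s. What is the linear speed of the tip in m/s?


v = L*omega = 0.67 * 2.46 = 1.6482

1.6482 m/s


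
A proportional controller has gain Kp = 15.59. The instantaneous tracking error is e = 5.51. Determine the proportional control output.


u_P = Kp * e = 15.59 * 5.51 = 85.9009

85.9009


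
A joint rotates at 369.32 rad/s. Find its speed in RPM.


RPM = 369.32 * 60/(2*pi) = 3526.7462

3526.7462 RPM


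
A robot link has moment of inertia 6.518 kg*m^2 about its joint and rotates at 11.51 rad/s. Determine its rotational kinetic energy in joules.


KE = (1/2)*I*omega^2 = 0.5*6.518*11.51^2 = 431.7526

431.7526 J


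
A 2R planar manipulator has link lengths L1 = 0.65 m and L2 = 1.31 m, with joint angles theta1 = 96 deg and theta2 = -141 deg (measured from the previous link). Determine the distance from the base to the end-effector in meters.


x = L1*cos(th1) + L2*cos(th1+th2) = 0.858366
y = L1*sin(th1) + L2*sin(th1+th2) = -0.279871
d = sqrt(x^2 + y^2) = sqrt(0.736792 + 0.078328) = 0.9028

0.9028 m


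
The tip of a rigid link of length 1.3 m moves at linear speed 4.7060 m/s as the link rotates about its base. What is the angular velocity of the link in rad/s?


omega = v / L = 4.7060 / 1.3 = 3.6200

3.6200 rad/s


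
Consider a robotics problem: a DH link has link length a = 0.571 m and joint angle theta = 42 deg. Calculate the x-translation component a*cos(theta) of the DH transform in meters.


a*cos(theta) = 0.571*cos(42 deg) = 0.4243

0.4243 m


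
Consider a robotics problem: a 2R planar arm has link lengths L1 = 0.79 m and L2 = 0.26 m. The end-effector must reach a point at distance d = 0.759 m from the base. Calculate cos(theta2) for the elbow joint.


cos(th2) = (d^2 - L1^2 - L2^2)/(2*L1*L2) = (0.759^2 - 0.79^2 - 0.26^2)/(2*0.79*0.26) = -0.2814

-0.2814


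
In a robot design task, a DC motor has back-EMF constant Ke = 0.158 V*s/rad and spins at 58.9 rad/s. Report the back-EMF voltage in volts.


V_emf = Ke * omega = 0.158*58.9 = 9.3062

9.3062 V


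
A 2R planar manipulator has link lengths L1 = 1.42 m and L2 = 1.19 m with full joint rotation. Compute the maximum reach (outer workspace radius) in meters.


r_max = L1 + L2 = 1.42 + 1.19 = 2.6100

2.6100 m


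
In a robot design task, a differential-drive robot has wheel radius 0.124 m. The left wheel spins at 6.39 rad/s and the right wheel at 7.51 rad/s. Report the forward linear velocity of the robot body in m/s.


v = r*(wR + wL)/2 = 0.124*(7.51 + 6.39)/2 = 0.8618

0.8618 m/s


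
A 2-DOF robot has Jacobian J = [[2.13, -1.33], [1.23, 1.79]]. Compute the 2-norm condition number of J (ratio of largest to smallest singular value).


JJ^T eigenvalues: trace(JJ^T) = 11.0228, det(JJ^T) = det(J)^2 = 29.68724196
s_max^2 = (11.0228 + sqrt(2.75315200))/2 = 6.34103124
s_min^2 = (11.0228 - sqrt(2.75315200))/2 = 4.68176876
kappa = s_max/s_min = sqrt(6.34103124/4.68176876) = 1.1638

1.1638


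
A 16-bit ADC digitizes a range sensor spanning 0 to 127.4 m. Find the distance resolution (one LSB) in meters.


res = range / 2^n = 127.4/2^16 = 127.4/65536 = 0.0019

0.0019 m


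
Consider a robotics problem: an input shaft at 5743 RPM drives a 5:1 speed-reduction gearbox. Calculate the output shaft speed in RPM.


omega_out = omega_in / N = 5743 / 5 = 1148.6000

1148.6000 RPM


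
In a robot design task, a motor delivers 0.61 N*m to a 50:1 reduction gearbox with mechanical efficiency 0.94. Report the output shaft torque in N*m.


tau_out = tau_in * N * eta = 0.61 * 50 * 0.94 = 28.6700

28.6700 N*m


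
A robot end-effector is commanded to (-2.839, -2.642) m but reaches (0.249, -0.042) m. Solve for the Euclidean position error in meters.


dx = 0.249 - (-2.839) = 3.0880, dy = -0.042 - (-2.642) = 2.6000
err = sqrt(9.535744 + 6.760000) = 4.0368

4.0368 m


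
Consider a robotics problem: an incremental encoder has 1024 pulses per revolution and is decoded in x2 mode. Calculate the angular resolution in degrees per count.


resolution = 360 / (PPR * 2) = 360 / 2048 = 0.1758

0.1758 degrees


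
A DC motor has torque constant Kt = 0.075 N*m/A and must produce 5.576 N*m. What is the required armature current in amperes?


I = tau / Kt = 5.576/0.075 = 74.3467

74.3467 A


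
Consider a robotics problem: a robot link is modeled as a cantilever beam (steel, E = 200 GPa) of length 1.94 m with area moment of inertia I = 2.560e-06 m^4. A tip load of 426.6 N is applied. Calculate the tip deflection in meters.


delta = F*L^3/(3*E*I) = 426.6*1.94^3/(3*2.000e+11*2.560e-06)
      = 3114.7704144/1536000 = 0.0020

0.0020 m


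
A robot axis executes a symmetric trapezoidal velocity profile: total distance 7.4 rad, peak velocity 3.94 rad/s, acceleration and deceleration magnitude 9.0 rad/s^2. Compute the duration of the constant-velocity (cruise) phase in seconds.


t_acc = v/a = 0.437778 s, d_acc = v^2/(2a) = 0.862422 rad each
d_cruise = 7.4 - 2*0.862422 = 5.675156 rad
t_cruise = d_cruise/v = 5.675156/3.94 = 1.4404

1.4404 s


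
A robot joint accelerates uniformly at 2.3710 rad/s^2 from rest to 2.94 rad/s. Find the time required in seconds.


t = delta_omega / alpha = 2.94 / 2.3710 = 1.2400

1.2400 s


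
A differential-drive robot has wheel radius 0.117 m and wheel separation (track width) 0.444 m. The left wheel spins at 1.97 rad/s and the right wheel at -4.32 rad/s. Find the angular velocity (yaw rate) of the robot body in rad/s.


omega = r*(wR - wL)/L = 0.117*(-4.32 - (1.97))/0.444 = -1.6575

-1.6575 rad/s


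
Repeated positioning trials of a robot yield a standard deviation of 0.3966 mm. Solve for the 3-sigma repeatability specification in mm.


repeatability = 3*sigma = 3*0.3966 = 1.1898

1.1898 mm


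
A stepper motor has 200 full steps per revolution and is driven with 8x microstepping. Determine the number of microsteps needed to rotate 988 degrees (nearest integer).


step_size = 360/(200*8) = 360/1600 = 0.225000 deg
n = 988/(360/1600) = 988*1600/360 = 4391.1111 -> 4391

4391 steps


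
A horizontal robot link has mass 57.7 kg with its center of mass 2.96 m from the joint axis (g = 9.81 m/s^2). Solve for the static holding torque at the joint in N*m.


tau = m*g*L = 57.7 * 9.81 * 2.96 = 1675.4695

1675.4695 N*m


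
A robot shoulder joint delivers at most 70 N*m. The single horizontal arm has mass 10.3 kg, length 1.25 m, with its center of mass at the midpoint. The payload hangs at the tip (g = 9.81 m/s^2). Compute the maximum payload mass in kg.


tau_arm = m_arm*g*(L/2) = 10.3*9.81*1.25/2 = 63.1519 N*m
tau_payload = tau_max - tau_arm = 70 - 63.1519 = 6.8481
m_payload = tau_payload / (g*L) = 6.8481 / (9.81*1.25) = 0.5585

0.5585 kg


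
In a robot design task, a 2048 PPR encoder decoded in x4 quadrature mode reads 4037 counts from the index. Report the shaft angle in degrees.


angle = counts * 360 / (PPR*4) = 4037 * 360 / 8192 = 177.4072

177.4072 degrees


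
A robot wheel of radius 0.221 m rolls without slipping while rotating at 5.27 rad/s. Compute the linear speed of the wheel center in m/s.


v = omega * r = 5.27 * 0.221 = 1.1647

1.1647 m/s


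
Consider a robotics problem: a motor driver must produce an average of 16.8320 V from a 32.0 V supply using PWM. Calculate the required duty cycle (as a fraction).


D = V_avg/V_supply = 16.8320/32.0 = 0.5260

0.5260


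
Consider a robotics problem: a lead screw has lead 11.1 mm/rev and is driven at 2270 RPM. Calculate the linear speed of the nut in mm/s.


v = lead * (RPM/60) = 11.1*2270/60 = 419.9500

419.9500 mm/s


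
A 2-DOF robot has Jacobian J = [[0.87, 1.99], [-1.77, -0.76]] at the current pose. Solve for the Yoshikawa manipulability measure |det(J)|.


det(J) = 0.87*-0.76 - (1.99)*(-1.77) = 2.8611
|det(J)| = 2.8611

2.8611


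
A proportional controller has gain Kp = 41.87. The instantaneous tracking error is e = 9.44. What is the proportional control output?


u_P = Kp * e = 41.87 * 9.44 = 395.2528

395.2528


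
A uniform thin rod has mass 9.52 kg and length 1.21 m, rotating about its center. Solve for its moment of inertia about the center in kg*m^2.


I = (1/12)*m*L^2 = (1/12)*9.52*1.21^2 = 1.1615

1.1615 kg*m^2


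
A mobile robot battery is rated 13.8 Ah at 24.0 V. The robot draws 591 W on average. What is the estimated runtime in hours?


E = 13.8*24.0 = 331.2000 Wh
t = E/P = 331.2000/591 = 0.5604

0.5604 hours


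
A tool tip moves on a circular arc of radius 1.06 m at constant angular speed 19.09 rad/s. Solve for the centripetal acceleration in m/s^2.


a_c = omega^2 * r = 19.09^2 * 1.06 = 386.2938

386.2938 m/s^2


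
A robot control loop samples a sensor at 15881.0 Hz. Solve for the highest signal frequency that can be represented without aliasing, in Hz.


f_max = f_s/2 = 15881.0/2 = 7940.5000

7940.5000 Hz


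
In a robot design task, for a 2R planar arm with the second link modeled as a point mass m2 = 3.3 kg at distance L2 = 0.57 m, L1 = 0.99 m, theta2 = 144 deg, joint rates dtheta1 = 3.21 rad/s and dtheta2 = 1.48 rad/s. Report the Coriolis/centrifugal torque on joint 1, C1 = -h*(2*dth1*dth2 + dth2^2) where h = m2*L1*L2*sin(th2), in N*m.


h = m2*L1*L2*sin(th2) = 3.3*0.99*0.57*sin(144 deg) = 1.094568
C1 = -h*(2*3.21*1.48 + 1.48^2) = -1.094568*11.6920 = -12.7977

-12.7977 N*m


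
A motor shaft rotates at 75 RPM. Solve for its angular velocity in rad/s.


omega = 75 * 2*pi/60 = 7.8540

7.8540 rad/s


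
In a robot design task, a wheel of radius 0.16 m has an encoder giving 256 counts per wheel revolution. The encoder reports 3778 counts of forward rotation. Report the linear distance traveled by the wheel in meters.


revs = 3778/256 = 14.757812
d = revs * 2*pi*r = 14.757812 * 2*pi*0.16 = 14.8362

14.8362 m


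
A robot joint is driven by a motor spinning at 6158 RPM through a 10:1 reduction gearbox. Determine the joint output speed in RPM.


omega_joint = omega_motor / N = 6158 / 10 = 615.8000

615.8000 RPM


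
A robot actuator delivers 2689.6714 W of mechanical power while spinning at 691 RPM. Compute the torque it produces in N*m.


omega = 691 * 2*pi/60 = 72.361351 rad/s
tau = P / omega = 2689.6714 / 72.361351 = 37.1700

37.1700 N*m


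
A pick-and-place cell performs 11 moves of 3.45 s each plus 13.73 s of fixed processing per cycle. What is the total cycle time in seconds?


T = 11*3.45 + 13.73 = 51.6800

51.6800 s


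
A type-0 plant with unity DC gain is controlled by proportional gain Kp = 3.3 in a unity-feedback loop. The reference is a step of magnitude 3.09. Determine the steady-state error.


e_ss = R/(1 + Kp) = 3.09/(1 + 3.3) = 3.09/4.3000 = 0.7186

0.7186


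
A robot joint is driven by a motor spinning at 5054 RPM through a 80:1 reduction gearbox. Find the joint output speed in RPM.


omega_joint = omega_motor / N = 5054 / 80 = 63.1750

63.1750 RPM


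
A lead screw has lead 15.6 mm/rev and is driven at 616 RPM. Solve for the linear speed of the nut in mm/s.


v = lead * (RPM/60) = 15.6*616/60 = 160.1600

160.1600 mm/s


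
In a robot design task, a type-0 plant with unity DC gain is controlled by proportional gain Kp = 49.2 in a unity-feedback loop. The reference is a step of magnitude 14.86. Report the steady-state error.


e_ss = R/(1 + Kp) = 14.86/(1 + 49.2) = 14.86/50.2000 = 0.2960

0.2960


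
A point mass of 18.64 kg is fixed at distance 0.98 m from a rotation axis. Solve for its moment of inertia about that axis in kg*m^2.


I = m*r^2 = 18.64*0.98^2 = 17.9019

17.9019 kg*m^2


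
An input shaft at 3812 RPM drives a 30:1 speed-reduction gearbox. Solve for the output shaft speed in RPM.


omega_out = omega_in / N = 3812 / 30 = 127.0667

127.0667 RPM


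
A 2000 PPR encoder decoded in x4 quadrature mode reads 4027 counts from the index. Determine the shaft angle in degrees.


angle = counts * 360 / (PPR*4) = 4027 * 360 / 8000 = 181.2150

181.2150 degrees


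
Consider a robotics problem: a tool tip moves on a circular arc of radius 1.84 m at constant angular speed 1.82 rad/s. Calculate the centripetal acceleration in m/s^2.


a_c = omega^2 * r = 1.82^2 * 1.84 = 6.0948

6.0948 m/s^2


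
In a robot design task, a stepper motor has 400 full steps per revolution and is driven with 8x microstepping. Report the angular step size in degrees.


step = 360/(400*8) = 360/3200 = 0.1125

0.1125 degrees


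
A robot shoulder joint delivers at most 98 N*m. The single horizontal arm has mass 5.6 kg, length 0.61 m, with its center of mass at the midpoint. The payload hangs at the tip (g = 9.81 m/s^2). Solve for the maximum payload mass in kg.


tau_arm = m_arm*g*(L/2) = 5.6*9.81*0.61/2 = 16.7555 N*m
tau_payload = tau_max - tau_arm = 98 - 16.7555 = 81.2445
m_payload = tau_payload / (g*L) = 81.2445 / (9.81*0.61) = 13.5767

13.5767 kg


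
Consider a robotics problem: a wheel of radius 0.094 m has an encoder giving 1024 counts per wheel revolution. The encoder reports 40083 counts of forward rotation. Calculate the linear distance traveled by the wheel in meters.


revs = 40083/1024 = 39.143555
d = revs * 2*pi*r = 39.143555 * 2*pi*0.094 = 23.1189

23.1189 m


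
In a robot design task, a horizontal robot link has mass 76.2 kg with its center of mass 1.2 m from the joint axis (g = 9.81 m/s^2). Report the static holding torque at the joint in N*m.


tau = m*g*L = 76.2 * 9.81 * 1.2 = 897.0264

897.0264 N*m


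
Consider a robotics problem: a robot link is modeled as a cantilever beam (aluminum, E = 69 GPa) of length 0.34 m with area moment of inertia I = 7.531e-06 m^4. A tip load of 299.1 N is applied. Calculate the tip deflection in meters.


delta = F*L^3/(3*E*I) = 299.1*0.34^3/(3*6.900e+10*7.531e-06)
      = 11.7558264/1558917 = 7.5410e-06

7.5410e-06 m


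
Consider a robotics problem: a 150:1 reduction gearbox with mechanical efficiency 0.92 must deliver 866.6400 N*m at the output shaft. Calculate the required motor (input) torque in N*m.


tau_in = tau_out / (N * eta) = 866.6400 / (150 * 0.92) = 6.2800

6.2800 N*m


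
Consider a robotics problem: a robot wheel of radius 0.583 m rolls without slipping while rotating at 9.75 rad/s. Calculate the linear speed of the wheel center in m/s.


v = omega * r = 9.75 * 0.583 = 5.6842

5.6842 m/s


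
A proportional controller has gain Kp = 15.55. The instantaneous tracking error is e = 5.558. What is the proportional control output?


u_P = Kp * e = 15.55 * 5.558 = 86.4269

86.4269


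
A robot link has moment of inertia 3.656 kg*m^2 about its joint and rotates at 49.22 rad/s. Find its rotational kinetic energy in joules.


KE = (1/2)*I*omega^2 = 0.5*3.656*49.22^2 = 4428.5282

4428.5282 J


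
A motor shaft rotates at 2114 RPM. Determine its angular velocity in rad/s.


omega = 2114 * 2*pi/60 = 221.3776

221.3776 rad/s


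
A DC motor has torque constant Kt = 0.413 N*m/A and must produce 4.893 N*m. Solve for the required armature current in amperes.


I = tau / Kt = 4.893/0.413 = 11.8475

11.8475 A


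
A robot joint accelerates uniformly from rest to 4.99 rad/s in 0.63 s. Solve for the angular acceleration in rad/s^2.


alpha = delta_omega / t = 4.99 / 0.63 = 7.9206

7.9206 rad/s^2


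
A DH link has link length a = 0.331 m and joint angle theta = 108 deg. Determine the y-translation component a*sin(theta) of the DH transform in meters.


a*sin(theta) = 0.331*sin(108 deg) = 0.3148

0.3148 m


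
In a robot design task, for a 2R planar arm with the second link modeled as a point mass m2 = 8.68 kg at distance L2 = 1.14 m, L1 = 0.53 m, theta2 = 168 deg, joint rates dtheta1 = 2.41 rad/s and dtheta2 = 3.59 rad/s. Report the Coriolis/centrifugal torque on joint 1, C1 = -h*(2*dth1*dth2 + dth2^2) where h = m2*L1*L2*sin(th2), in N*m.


h = m2*L1*L2*sin(th2) = 8.68*0.53*1.14*sin(168 deg) = 1.090384
C1 = -h*(2*2.41*3.59 + 3.59^2) = -1.090384*30.1919 = -32.9208

-32.9208 N*m


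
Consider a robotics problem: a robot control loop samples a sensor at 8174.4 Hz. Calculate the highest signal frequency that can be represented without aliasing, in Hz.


f_max = f_s/2 = 8174.4/2 = 4087.2000

4087.2000 Hz


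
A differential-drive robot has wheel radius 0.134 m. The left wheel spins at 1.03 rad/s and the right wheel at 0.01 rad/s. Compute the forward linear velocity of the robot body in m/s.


v = r*(wR + wL)/2 = 0.134*(0.01 + 1.03)/2 = 0.0697

0.0697 m/s


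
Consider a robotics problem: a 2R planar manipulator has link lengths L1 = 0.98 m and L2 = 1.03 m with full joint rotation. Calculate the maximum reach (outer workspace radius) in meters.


r_max = L1 + L2 = 0.98 + 1.03 = 2.0100

2.0100 m


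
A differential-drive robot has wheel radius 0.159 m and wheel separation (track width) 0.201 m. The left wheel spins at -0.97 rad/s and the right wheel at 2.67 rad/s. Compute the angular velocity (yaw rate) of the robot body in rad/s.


omega = r*(wR - wL)/L = 0.159*(2.67 - (-0.97))/0.201 = 2.8794

2.8794 rad/s


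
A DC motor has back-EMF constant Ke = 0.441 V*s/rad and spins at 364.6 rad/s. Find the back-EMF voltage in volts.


V_emf = Ke * omega = 0.441*364.6 = 160.7886

160.7886 V


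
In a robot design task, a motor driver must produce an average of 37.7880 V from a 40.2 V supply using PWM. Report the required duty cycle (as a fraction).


D = V_avg/V_supply = 37.7880/40.2 = 0.9400

0.9400


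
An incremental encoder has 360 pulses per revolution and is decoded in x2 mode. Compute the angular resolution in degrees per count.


resolution = 360 / (PPR * 2) = 360 / 720 = 0.5000

0.5000 degrees


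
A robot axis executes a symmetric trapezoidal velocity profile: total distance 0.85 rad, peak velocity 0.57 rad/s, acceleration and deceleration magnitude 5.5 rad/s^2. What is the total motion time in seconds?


t_acc = v/a = 0.57/5.5 = 0.103636 s
d_acc = v^2/(2a) = 0.029536 rad (each ramp)
d_cruise = 0.85 - 2*0.029536 = 0.790928 rad
t_cruise = 0.790928/0.57 = 1.387593 s
t_total = 2*0.103636 + 1.387593 = 1.5949

1.5949 s


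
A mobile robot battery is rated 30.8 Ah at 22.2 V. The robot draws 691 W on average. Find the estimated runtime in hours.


E = 30.8*22.2 = 683.7600 Wh
t = E/P = 683.7600/691 = 0.9895

0.9895 hours


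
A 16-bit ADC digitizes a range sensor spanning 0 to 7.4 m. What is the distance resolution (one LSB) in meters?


res = range / 2^n = 7.4/2^16 = 7.4/65536 = 1.1292e-04

1.1292e-04 m


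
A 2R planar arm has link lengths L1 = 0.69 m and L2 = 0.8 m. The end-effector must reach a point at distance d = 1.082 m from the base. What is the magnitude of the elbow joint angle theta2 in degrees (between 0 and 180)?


cos(th2) = (d^2 - L1^2 - L2^2)/(2*L1*L2) = (1.082^2 - 0.69^2 - 0.8^2)/(2*0.69*0.8) = 0.04947826
th2 = acos(0.04947826) = 87.1639 deg

87.1639 degrees


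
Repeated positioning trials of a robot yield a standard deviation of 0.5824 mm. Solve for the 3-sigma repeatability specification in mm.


repeatability = 3*sigma = 3*0.5824 = 1.7472

1.7472 mm


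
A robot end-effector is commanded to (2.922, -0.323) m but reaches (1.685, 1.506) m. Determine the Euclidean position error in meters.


dx = 1.685 - (2.922) = -1.2370, dy = 1.506 - (-0.323) = 1.8290
err = sqrt(1.530169 + 3.345241) = 2.2080

2.2080 m


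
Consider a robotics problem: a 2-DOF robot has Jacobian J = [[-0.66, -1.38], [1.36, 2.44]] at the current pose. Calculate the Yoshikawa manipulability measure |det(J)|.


det(J) = -0.66*2.44 - (-1.38)*(1.36) = 0.2664
|det(J)| = 0.2664

0.2664


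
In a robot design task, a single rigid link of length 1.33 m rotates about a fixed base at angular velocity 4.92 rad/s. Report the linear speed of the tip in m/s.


v = L*omega = 1.33 * 4.92 = 6.5436

6.5436 m/s


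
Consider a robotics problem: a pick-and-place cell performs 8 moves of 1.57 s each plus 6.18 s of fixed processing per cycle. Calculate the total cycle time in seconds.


T = 8*1.57 + 6.18 = 18.7400

18.7400 s


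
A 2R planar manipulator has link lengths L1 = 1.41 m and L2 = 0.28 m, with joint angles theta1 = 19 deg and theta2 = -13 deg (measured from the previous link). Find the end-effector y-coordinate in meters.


y = L1*sin(th1) + L2*sin(th1+th2) = 1.41*sin(19 deg) + 0.28*sin(6 deg) = 0.4883

0.4883 m


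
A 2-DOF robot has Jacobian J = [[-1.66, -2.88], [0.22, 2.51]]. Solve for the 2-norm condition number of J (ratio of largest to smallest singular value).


JJ^T eigenvalues: trace(JJ^T) = 17.3985, det(JJ^T) = det(J)^2 = 12.48208900
s_max^2 = (17.3985 + sqrt(252.77944625))/2 = 16.64876958
s_min^2 = (17.3985 - sqrt(252.77944625))/2 = 0.74973042
kappa = s_max/s_min = sqrt(16.64876958/0.74973042) = 4.7124

4.7124
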